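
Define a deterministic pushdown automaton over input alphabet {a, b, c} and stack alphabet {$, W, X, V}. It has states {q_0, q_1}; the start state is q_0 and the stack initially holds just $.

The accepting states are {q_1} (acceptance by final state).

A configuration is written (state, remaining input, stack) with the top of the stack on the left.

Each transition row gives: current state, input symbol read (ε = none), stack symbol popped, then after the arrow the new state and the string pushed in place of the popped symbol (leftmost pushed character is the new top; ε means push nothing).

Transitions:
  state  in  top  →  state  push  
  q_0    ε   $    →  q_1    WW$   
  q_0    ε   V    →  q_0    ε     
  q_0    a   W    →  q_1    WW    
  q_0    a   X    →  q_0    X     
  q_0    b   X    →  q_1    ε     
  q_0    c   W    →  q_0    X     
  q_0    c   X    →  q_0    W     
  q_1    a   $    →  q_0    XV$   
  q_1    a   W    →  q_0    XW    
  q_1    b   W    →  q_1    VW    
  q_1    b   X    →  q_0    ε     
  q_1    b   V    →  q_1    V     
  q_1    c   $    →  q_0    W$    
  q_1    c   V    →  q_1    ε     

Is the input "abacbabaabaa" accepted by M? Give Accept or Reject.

Reject

(q_0, abacbabaabaa, $)
  ε-move, top $: go to q_1, push WW$ → (q_1, abacbabaabaa, WW$)
  read a, top W: go to q_0, push XW → (q_0, bacbabaabaa, XWW$)
  read b, top X: go to q_1, push ε → (q_1, acbabaabaa, WW$)
  read a, top W: go to q_0, push XW → (q_0, cbabaabaa, XWW$)
  read c, top X: go to q_0, push W → (q_0, babaabaa, WWW$)
No transition applies at (q_0, babaabaa, WWW$); input not fully consumed.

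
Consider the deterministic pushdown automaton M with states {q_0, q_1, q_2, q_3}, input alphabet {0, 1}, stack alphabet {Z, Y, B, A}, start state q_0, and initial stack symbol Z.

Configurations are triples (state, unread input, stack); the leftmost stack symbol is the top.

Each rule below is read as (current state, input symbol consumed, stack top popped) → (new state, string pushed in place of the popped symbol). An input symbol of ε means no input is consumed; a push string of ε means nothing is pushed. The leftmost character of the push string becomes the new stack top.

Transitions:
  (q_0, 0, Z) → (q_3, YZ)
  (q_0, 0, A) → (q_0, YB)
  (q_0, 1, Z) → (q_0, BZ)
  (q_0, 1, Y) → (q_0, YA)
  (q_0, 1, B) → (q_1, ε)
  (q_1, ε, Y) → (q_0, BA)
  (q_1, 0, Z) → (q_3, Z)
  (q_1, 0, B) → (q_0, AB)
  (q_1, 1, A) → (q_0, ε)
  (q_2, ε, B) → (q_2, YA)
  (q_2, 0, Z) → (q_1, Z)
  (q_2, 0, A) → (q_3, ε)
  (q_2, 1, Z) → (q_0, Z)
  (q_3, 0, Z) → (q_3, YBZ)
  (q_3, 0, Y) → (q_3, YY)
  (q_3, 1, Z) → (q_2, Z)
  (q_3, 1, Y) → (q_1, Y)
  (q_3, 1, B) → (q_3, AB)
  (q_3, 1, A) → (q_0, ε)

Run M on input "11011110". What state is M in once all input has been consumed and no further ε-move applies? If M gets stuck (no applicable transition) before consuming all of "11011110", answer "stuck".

q_3

(q_0, 11011110, Z) ⊢ (q_0, 1011110, BZ) ⊢ (q_1, 011110, Z) ⊢ (q_3, 11110, Z) ⊢ (q_2, 1110, Z) ⊢ (q_0, 110, Z) ⊢ (q_0, 10, BZ) ⊢ (q_1, 0, Z) ⊢ (q_3, ε, Z)
All input consumed; M is in state q_3.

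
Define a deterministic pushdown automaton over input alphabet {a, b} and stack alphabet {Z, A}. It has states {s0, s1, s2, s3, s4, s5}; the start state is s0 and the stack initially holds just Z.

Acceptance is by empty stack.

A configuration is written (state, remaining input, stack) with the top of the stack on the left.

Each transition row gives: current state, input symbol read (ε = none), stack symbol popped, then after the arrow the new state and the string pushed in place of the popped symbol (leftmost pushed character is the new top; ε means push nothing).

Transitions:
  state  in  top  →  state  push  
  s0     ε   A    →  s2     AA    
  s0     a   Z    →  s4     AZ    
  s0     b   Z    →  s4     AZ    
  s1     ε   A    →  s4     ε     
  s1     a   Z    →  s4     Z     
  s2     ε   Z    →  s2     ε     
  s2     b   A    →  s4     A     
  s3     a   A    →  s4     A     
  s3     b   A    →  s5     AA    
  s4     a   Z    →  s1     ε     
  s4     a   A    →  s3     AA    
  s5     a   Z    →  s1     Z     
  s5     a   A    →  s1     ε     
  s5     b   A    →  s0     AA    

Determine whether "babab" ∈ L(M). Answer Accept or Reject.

(s0, babab, Z)
  read b, top Z: go to s4, push AZ → (s4, abab, AZ)
  read a, top A: go to s3, push AA → (s3, bab, AAZ)
  read b, top A: go to s5, push AA → (s5, ab, AAAZ)
  read a, top A: go to s1, push ε → (s1, b, AAZ)
  ε-move, top A: go to s4, push ε → (s4, b, AZ)
No transition applies at (s4, b, AZ); input not fully consumed.

Reject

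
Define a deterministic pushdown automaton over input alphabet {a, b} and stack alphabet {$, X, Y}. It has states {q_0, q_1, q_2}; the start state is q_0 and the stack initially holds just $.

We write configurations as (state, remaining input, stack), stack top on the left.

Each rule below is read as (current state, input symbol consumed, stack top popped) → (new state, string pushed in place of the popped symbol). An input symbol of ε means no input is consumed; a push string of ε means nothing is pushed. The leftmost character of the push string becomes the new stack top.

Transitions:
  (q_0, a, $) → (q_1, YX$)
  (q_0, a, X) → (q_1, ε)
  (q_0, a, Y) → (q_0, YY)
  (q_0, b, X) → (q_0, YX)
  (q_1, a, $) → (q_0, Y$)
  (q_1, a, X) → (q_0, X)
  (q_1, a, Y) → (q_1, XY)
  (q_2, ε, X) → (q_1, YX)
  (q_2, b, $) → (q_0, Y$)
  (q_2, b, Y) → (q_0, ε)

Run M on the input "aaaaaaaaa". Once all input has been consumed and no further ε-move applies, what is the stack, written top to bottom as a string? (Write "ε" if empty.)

XYX$

(q_0, aaaaaaaaa, $)
  read a, top $: go to q_1, push YX$ → (q_1, aaaaaaaa, YX$)
  read a, top Y: go to q_1, push XY → (q_1, aaaaaaa, XYX$)
  read a, top X: go to q_0, push X → (q_0, aaaaaa, XYX$)
  read a, top X: go to q_1, push ε → (q_1, aaaaa, YX$)
  read a, top Y: go to q_1, push XY → (q_1, aaaa, XYX$)
  read a, top X: go to q_0, push X → (q_0, aaa, XYX$)
  read a, top X: go to q_1, push ε → (q_1, aa, YX$)
  read a, top Y: go to q_1, push XY → (q_1, a, XYX$)
  read a, top X: go to q_0, push X → (q_0, ε, XYX$)
All input consumed in state q_0 with stack XYX$.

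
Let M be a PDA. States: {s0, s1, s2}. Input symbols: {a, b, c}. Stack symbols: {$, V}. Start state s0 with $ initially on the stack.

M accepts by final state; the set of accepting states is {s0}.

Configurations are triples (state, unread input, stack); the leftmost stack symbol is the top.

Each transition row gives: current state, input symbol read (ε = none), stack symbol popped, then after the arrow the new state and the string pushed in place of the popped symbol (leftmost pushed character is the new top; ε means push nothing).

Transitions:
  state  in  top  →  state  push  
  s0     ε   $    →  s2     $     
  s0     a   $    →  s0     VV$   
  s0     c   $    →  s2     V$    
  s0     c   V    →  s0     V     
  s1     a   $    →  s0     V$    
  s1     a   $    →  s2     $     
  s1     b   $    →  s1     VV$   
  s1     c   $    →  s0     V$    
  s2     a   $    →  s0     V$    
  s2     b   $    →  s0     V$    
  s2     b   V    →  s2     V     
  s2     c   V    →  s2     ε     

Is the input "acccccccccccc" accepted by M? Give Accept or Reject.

Accept

One accepting computation: (s0, acccccccccccc, $) ⊢ (s0, cccccccccccc, VV$) ⊢ (s0, ccccccccccc, VV$) ⊢ (s0, cccccccccc, VV$) ⊢ (s0, ccccccccc, VV$) ⊢ (s0, cccccccc, VV$) ⊢ (s0, ccccccc, VV$) ⊢ (s0, cccccc, VV$) ⊢ (s0, ccccc, VV$) ⊢ (s0, cccc, VV$) ⊢ (s0, ccc, VV$) ⊢ (s0, cc, VV$) ⊢ (s0, c, VV$) ⊢ (s0, ε, VV$)
All input consumed and state s0 ∈ F.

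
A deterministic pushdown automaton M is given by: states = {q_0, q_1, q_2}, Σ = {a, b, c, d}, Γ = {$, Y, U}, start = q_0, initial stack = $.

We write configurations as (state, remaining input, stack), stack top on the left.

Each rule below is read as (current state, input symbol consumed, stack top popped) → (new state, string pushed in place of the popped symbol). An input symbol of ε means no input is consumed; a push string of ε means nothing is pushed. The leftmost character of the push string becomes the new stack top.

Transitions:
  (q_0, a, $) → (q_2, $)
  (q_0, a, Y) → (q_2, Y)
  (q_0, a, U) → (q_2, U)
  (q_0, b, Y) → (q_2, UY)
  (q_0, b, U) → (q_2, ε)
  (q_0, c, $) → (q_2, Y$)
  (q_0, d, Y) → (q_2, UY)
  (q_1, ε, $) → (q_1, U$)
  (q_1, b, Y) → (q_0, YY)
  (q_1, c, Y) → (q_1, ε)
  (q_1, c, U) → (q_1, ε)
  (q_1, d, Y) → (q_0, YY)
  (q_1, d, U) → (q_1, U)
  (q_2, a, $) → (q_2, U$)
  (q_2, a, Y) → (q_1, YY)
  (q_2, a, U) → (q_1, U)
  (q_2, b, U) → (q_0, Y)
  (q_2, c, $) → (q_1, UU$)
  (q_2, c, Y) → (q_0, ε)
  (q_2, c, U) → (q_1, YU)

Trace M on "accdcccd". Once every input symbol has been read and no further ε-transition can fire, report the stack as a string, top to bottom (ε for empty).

U$

(q_0, accdcccd, $)
  read a, top $: go to q_2, push $ → (q_2, ccdcccd, $)
  read c, top $: go to q_1, push UU$ → (q_1, cdcccd, UU$)
  read c, top U: go to q_1, push ε → (q_1, dcccd, U$)
  read d, top U: go to q_1, push U → (q_1, cccd, U$)
  read c, top U: go to q_1, push ε → (q_1, ccd, $)
  ε-move, top $: go to q_1, push U$ → (q_1, ccd, U$)
  read c, top U: go to q_1, push ε → (q_1, cd, $)
  ε-move, top $: go to q_1, push U$ → (q_1, cd, U$)
  read c, top U: go to q_1, push ε → (q_1, d, $)
  ε-move, top $: go to q_1, push U$ → (q_1, d, U$)
  read d, top U: go to q_1, push U → (q_1, ε, U$)
All input consumed in state q_1 with stack U$.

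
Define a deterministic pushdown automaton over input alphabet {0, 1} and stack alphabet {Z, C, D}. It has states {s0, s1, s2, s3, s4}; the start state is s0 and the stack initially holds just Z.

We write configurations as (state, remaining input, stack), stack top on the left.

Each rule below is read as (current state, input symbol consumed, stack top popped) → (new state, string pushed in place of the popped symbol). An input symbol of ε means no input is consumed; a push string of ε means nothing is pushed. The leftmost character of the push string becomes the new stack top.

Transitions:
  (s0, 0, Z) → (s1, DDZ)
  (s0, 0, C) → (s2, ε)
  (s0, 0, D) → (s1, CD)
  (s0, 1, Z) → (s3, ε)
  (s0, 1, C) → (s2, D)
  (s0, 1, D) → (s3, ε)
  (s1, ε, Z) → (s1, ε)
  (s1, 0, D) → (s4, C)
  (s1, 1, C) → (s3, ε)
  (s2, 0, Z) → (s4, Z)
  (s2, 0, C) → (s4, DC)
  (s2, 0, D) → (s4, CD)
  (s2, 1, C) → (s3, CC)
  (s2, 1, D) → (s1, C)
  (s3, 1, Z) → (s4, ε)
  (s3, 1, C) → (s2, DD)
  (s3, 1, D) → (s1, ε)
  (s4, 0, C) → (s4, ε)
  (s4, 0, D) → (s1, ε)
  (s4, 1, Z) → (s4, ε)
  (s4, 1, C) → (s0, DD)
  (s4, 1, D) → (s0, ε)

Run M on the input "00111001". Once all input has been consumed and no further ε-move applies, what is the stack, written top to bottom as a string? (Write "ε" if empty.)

ε

(s0, 00111001, Z)
  read 0, top Z: go to s1, push DDZ → (s1, 0111001, DDZ)
  read 0, top D: go to s4, push C → (s4, 111001, CDZ)
  read 1, top C: go to s0, push DD → (s0, 11001, DDDZ)
  read 1, top D: go to s3, push ε → (s3, 1001, DDZ)
  read 1, top D: go to s1, push ε → (s1, 001, DZ)
  read 0, top D: go to s4, push C → (s4, 01, CZ)
  read 0, top C: go to s4, push ε → (s4, 1, Z)
  read 1, top Z: go to s4, push ε → (s4, ε, ε)
All input consumed in state s4 with stack ε.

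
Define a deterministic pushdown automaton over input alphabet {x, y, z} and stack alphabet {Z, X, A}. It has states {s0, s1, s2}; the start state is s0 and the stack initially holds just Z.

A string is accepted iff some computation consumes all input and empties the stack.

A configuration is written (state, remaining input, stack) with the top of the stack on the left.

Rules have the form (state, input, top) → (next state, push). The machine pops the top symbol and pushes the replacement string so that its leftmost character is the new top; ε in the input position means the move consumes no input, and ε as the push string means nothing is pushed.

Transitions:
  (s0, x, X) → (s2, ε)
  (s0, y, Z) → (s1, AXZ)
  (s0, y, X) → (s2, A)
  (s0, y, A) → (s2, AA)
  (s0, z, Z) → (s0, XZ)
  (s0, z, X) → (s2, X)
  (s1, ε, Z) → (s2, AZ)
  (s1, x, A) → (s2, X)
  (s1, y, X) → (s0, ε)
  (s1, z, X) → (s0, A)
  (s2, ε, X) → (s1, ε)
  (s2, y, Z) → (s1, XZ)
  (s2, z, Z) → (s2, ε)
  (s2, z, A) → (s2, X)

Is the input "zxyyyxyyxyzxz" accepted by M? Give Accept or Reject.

(s0, zxyyyxyyxyzxz, Z)
  read z, top Z: go to s0, push XZ → (s0, xyyyxyyxyzxz, XZ)
  read x, top X: go to s2, push ε → (s2, yyyxyyxyzxz, Z)
  read y, top Z: go to s1, push XZ → (s1, yyxyyxyzxz, XZ)
  read y, top X: go to s0, push ε → (s0, yxyyxyzxz, Z)
  read y, top Z: go to s1, push AXZ → (s1, xyyxyzxz, AXZ)
  read x, top A: go to s2, push X → (s2, yyxyzxz, XXZ)
  ε-move, top X: go to s1, push ε → (s1, yyxyzxz, XZ)
  read y, top X: go to s0, push ε → (s0, yxyzxz, Z)
  read y, top Z: go to s1, push AXZ → (s1, xyzxz, AXZ)
  read x, top A: go to s2, push X → (s2, yzxz, XXZ)
  ε-move, top X: go to s1, push ε → (s1, yzxz, XZ)
  read y, top X: go to s0, push ε → (s0, zxz, Z)
  read z, top Z: go to s0, push XZ → (s0, xz, XZ)
  read x, top X: go to s2, push ε → (s2, z, Z)
  read z, top Z: go to s2, push ε → (s2, ε, ε)
All input consumed and the stack is empty.

Accept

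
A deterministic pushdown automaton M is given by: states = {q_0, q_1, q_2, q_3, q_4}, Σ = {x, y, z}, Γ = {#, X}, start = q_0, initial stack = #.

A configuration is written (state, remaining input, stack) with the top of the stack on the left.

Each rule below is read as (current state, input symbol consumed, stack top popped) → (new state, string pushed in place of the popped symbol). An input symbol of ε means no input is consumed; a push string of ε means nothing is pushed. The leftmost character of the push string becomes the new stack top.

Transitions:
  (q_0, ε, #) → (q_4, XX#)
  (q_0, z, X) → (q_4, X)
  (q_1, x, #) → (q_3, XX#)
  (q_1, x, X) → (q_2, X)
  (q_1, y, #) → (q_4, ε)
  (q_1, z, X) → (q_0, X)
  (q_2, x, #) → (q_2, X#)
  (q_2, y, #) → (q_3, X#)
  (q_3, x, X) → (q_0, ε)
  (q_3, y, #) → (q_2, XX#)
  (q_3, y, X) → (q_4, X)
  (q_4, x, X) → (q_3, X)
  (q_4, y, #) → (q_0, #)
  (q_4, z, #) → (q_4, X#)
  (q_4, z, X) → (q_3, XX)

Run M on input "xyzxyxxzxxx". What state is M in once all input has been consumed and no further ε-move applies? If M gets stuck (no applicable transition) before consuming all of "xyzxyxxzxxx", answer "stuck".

stuck

(q_0, xyzxyxxzxxx, #)
  ε-move, top #: go to q_4, push XX# → (q_4, xyzxyxxzxxx, XX#)
  read x, top X: go to q_3, push X → (q_3, yzxyxxzxxx, XX#)
  read y, top X: go to q_4, push X → (q_4, zxyxxzxxx, XX#)
  read z, top X: go to q_3, push XX → (q_3, xyxxzxxx, XXX#)
  read x, top X: go to q_0, push ε → (q_0, yxxzxxx, XX#)
No transition for (q_0, y, top X); M blocks with input yxxzxxx remaining.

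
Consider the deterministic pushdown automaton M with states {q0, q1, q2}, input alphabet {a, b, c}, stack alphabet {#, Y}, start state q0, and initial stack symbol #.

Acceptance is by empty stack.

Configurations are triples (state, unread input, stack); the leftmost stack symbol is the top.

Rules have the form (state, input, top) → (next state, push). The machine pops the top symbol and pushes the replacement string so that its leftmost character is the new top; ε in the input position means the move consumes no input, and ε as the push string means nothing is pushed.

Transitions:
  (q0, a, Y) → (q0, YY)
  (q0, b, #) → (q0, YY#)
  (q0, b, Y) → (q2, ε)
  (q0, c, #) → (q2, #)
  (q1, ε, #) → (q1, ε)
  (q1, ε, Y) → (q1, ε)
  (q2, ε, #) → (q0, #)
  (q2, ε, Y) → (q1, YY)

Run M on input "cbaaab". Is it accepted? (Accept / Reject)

Accept

(q0, cbaaab, #)
  read c, top #: go to q2, push # → (q2, baaab, #)
  ε-move, top #: go to q0, push # → (q0, baaab, #)
  read b, top #: go to q0, push YY# → (q0, aaab, YY#)
  read a, top Y: go to q0, push YY → (q0, aab, YYY#)
  read a, top Y: go to q0, push YY → (q0, ab, YYYY#)
  read a, top Y: go to q0, push YY → (q0, b, YYYYY#)
  read b, top Y: go to q2, push ε → (q2, ε, YYYY#)
  ε-move, top Y: go to q1, push YY → (q1, ε, YYYYY#)
  ε-move, top Y: go to q1, push ε → (q1, ε, YYYY#)
  ε-move, top Y: go to q1, push ε → (q1, ε, YYY#)
  ε-move, top Y: go to q1, push ε → (q1, ε, YY#)
  ε-move, top Y: go to q1, push ε → (q1, ε, Y#)
  ε-move, top Y: go to q1, push ε → (q1, ε, #)
  ε-move, top #: go to q1, push ε → (q1, ε, ε)
All input consumed and the stack is empty.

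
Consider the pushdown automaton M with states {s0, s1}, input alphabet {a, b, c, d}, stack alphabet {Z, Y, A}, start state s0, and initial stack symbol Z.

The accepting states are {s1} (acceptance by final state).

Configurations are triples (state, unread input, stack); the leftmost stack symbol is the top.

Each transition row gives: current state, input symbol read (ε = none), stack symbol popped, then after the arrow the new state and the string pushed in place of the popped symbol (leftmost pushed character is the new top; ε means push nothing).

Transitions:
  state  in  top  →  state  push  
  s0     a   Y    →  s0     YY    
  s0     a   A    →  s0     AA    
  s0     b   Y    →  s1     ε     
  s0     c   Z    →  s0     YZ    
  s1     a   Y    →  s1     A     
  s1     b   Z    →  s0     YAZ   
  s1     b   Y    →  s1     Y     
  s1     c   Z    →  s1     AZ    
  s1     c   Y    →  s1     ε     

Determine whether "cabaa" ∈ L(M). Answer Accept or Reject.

No computation consumes all input and reaches a final state.

Reject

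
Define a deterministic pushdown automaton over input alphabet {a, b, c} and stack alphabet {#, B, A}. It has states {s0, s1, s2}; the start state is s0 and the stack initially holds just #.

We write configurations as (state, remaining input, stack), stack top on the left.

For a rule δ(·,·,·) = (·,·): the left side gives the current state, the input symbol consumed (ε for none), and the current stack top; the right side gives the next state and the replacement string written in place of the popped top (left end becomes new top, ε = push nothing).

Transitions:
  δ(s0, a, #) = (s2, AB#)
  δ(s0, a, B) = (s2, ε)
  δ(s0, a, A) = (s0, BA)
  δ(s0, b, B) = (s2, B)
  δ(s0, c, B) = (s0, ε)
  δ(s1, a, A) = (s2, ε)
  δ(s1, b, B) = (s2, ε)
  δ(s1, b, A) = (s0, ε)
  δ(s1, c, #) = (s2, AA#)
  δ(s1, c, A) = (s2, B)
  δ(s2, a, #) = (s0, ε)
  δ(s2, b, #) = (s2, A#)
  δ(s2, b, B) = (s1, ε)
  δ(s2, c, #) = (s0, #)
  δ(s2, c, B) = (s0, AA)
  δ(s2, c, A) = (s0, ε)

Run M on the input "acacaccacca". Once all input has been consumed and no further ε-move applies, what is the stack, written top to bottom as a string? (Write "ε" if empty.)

(s0, acacaccacca, #)
  read a, top #: go to s2, push AB# → (s2, cacaccacca, AB#)
  read c, top A: go to s0, push ε → (s0, acaccacca, B#)
  read a, top B: go to s2, push ε → (s2, caccacca, #)
  read c, top #: go to s0, push # → (s0, accacca, #)
  read a, top #: go to s2, push AB# → (s2, ccacca, AB#)
  read c, top A: go to s0, push ε → (s0, cacca, B#)
  read c, top B: go to s0, push ε → (s0, acca, #)
  read a, top #: go to s2, push AB# → (s2, cca, AB#)
  read c, top A: go to s0, push ε → (s0, ca, B#)
  read c, top B: go to s0, push ε → (s0, a, #)
  read a, top #: go to s2, push AB# → (s2, ε, AB#)
All input consumed in state s2 with stack AB#.

AB#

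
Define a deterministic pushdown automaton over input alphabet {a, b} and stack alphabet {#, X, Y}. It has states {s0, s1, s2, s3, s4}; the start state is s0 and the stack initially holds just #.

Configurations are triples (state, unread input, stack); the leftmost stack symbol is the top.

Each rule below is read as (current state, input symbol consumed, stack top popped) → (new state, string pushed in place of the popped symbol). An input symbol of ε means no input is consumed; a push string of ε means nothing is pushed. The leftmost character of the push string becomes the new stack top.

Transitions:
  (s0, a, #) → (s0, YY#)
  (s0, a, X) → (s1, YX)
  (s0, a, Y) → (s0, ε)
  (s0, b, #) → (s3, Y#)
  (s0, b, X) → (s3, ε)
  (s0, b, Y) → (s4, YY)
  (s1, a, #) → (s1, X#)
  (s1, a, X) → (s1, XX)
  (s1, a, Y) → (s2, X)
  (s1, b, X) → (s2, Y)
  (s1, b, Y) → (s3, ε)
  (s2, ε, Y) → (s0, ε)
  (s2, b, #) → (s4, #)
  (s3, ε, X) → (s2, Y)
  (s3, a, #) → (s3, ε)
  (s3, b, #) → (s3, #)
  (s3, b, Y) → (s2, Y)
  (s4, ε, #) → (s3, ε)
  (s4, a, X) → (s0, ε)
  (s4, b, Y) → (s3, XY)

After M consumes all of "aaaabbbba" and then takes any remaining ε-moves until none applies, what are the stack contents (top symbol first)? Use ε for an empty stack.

(s0, aaaabbbba, #) ⊢ (s0, aaabbbba, YY#) ⊢ (s0, aabbbba, Y#) ⊢ (s0, abbbba, #) ⊢ (s0, bbbba, YY#) ⊢ (s4, bbba, YYY#) ⊢ (s3, bba, XYYY#) ⊢ (s2, bba, YYYY#) ⊢ (s0, bba, YYY#) ⊢ (s4, ba, YYYY#) ⊢ (s3, a, XYYYY#) ⊢ (s2, a, YYYYY#) ⊢ (s0, a, YYYY#) ⊢ (s0, ε, YYY#)
All input consumed in state s0 with stack YYY#.

YYY#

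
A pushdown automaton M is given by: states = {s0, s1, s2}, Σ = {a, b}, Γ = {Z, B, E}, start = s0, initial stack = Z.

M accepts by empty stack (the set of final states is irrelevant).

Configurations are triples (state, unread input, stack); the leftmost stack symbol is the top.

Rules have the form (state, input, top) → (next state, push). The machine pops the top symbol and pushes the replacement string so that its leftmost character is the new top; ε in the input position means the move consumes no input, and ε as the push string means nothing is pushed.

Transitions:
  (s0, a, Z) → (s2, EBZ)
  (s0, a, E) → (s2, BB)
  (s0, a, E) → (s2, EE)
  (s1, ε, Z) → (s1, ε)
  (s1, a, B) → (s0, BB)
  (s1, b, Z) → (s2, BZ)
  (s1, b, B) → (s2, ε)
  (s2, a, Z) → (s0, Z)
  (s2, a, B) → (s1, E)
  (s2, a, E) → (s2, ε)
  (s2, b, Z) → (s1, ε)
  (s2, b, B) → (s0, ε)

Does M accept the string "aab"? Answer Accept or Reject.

Reject

No computation consumes all input and empties the stack.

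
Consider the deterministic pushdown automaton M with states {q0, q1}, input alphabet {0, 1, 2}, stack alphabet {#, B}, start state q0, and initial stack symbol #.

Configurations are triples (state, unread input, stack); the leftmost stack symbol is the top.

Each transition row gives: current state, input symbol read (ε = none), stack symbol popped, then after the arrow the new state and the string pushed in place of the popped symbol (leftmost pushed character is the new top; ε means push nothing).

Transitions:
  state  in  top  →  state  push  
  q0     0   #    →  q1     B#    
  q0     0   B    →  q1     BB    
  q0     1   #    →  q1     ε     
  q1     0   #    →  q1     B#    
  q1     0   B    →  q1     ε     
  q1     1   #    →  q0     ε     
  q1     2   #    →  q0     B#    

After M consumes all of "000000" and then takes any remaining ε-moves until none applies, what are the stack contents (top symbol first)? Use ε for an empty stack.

(q0, 000000, #)
  read 0, top #: go to q1, push B# → (q1, 00000, B#)
  read 0, top B: go to q1, push ε → (q1, 0000, #)
  read 0, top #: go to q1, push B# → (q1, 000, B#)
  read 0, top B: go to q1, push ε → (q1, 00, #)
  read 0, top #: go to q1, push B# → (q1, 0, B#)
  read 0, top B: go to q1, push ε → (q1, ε, #)
All input consumed in state q1 with stack #.

#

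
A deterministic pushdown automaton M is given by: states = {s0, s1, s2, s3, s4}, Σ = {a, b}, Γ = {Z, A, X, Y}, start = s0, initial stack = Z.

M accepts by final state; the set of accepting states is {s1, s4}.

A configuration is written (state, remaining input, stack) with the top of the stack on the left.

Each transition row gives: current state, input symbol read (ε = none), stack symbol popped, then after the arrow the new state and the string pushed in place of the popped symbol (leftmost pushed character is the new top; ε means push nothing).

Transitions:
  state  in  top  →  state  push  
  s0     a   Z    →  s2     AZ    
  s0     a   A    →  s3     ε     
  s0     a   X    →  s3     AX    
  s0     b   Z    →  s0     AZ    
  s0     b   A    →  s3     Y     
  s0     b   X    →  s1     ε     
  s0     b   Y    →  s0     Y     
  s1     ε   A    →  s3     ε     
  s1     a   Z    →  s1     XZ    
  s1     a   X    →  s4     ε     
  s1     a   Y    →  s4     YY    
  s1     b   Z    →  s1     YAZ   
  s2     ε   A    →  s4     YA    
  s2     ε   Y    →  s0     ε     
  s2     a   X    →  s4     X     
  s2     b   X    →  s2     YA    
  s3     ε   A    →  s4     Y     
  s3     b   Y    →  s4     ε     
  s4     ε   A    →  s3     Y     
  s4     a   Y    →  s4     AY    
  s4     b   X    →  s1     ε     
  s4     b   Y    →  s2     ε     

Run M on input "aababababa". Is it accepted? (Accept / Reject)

(s0, aababababa, Z) ⊢ (s2, ababababa, AZ) ⊢ (s4, ababababa, YAZ) ⊢ (s4, babababa, AYAZ) ⊢ (s3, babababa, YYAZ) ⊢ (s4, abababa, YAZ) ⊢ (s4, bababa, AYAZ) ⊢ (s3, bababa, YYAZ) ⊢ (s4, ababa, YAZ) ⊢ (s4, baba, AYAZ) ⊢ (s3, baba, YYAZ) ⊢ (s4, aba, YAZ) ⊢ (s4, ba, AYAZ) ⊢ (s3, ba, YYAZ) ⊢ (s4, a, YAZ) ⊢ (s4, ε, AYAZ)
All input consumed; state s4 ∈ F.

Accept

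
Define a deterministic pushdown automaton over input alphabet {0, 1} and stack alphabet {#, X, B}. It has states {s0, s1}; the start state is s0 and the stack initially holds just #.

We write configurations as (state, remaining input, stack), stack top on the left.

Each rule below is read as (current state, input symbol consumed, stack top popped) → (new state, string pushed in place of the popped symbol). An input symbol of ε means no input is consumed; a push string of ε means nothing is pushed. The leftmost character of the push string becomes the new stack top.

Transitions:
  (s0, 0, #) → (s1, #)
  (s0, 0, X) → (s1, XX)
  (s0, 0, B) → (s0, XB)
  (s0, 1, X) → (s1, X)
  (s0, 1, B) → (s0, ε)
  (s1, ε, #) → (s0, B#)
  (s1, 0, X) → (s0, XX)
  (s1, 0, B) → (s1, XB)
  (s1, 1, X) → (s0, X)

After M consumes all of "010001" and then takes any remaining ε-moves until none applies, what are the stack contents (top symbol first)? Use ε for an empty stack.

XXB#

(s0, 010001, #) ⊢ (s1, 10001, #) ⊢ (s0, 10001, B#) ⊢ (s0, 0001, #) ⊢ (s1, 001, #) ⊢ (s0, 001, B#) ⊢ (s0, 01, XB#) ⊢ (s1, 1, XXB#) ⊢ (s0, ε, XXB#)
All input consumed in state s0 with stack XXB#.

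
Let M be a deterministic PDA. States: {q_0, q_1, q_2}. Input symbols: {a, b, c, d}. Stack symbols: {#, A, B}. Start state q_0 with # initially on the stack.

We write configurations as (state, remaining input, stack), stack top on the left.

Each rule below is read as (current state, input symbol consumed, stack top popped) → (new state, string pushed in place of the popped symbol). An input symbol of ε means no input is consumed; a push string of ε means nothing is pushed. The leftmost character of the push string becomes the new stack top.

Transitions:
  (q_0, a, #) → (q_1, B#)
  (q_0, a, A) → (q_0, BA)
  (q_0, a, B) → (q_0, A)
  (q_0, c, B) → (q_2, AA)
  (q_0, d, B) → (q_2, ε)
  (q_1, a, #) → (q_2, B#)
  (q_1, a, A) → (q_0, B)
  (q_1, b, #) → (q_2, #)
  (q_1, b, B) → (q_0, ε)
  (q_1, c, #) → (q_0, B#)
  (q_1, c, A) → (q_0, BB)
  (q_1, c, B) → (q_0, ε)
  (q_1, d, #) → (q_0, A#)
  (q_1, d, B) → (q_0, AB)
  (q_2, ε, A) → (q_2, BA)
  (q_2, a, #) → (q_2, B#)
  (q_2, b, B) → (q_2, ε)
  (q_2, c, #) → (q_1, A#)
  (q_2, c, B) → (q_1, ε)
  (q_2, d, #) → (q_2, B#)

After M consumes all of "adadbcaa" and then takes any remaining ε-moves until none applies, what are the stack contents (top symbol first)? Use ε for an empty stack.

(q_0, adadbcaa, #)
  read a, top #: go to q_1, push B# → (q_1, dadbcaa, B#)
  read d, top B: go to q_0, push AB → (q_0, adbcaa, AB#)
  read a, top A: go to q_0, push BA → (q_0, dbcaa, BAB#)
  read d, top B: go to q_2, push ε → (q_2, bcaa, AB#)
  ε-move, top A: go to q_2, push BA → (q_2, bcaa, BAB#)
  read b, top B: go to q_2, push ε → (q_2, caa, AB#)
  ε-move, top A: go to q_2, push BA → (q_2, caa, BAB#)
  read c, top B: go to q_1, push ε → (q_1, aa, AB#)
  read a, top A: go to q_0, push B → (q_0, a, BB#)
  read a, top B: go to q_0, push A → (q_0, ε, AB#)
All input consumed in state q_0 with stack AB#.

AB#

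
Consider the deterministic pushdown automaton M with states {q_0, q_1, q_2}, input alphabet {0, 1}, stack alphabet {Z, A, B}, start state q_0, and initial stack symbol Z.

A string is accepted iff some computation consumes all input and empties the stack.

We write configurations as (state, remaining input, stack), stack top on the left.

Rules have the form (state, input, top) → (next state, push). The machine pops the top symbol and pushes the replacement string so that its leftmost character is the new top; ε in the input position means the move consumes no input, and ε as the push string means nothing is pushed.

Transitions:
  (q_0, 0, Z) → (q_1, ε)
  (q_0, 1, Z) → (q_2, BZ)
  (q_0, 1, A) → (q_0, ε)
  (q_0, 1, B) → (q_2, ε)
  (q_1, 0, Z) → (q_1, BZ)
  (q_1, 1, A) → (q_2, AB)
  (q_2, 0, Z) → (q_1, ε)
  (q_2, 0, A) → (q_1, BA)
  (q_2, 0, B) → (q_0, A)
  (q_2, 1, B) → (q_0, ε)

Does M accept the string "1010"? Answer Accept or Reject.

Accept

(q_0, 1010, Z)
  read 1, top Z: go to q_2, push BZ → (q_2, 010, BZ)
  read 0, top B: go to q_0, push A → (q_0, 10, AZ)
  read 1, top A: go to q_0, push ε → (q_0, 0, Z)
  read 0, top Z: go to q_1, push ε → (q_1, ε, ε)
All input consumed and the stack is empty.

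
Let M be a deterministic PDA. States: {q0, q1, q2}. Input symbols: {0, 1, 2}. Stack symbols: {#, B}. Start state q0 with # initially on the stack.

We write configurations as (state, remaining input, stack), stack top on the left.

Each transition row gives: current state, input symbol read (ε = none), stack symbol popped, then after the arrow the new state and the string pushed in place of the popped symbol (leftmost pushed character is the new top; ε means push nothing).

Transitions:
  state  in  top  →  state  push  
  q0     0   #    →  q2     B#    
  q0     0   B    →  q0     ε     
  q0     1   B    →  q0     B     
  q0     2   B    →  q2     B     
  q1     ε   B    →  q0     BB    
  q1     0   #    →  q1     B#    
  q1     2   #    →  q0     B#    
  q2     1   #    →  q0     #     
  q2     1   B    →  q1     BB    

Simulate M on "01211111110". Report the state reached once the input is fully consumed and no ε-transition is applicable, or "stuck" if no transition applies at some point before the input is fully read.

q0

(q0, 01211111110, #)
  read 0, top #: go to q2, push B# → (q2, 1211111110, B#)
  read 1, top B: go to q1, push BB → (q1, 211111110, BB#)
  ε-move, top B: go to q0, push BB → (q0, 211111110, BBB#)
  read 2, top B: go to q2, push B → (q2, 11111110, BBB#)
  read 1, top B: go to q1, push BB → (q1, 1111110, BBBB#)
  ε-move, top B: go to q0, push BB → (q0, 1111110, BBBBB#)
  read 1, top B: go to q0, push B → (q0, 111110, BBBBB#)
  read 1, top B: go to q0, push B → (q0, 11110, BBBBB#)
  read 1, top B: go to q0, push B → (q0, 1110, BBBBB#)
  read 1, top B: go to q0, push B → (q0, 110, BBBBB#)
  read 1, top B: go to q0, push B → (q0, 10, BBBBB#)
  read 1, top B: go to q0, push B → (q0, 0, BBBBB#)
  read 0, top B: go to q0, push ε → (q0, ε, BBBB#)
All input consumed; M is in state q0.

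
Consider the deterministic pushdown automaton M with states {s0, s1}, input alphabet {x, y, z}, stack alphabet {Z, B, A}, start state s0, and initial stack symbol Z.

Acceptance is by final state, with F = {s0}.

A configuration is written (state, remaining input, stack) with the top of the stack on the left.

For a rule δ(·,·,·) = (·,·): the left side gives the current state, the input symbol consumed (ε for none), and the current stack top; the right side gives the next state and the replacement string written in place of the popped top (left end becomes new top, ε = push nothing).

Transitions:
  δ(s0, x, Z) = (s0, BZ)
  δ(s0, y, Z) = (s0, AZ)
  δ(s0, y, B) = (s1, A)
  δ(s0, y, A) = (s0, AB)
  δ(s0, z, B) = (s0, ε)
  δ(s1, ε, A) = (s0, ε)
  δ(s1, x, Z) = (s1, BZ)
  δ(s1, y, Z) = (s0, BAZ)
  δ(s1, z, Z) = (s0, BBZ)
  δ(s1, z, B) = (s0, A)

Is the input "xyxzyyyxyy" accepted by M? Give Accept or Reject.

(s0, xyxzyyyxyy, Z)
  read x, top Z: go to s0, push BZ → (s0, yxzyyyxyy, BZ)
  read y, top B: go to s1, push A → (s1, xzyyyxyy, AZ)
  ε-move, top A: go to s0, push ε → (s0, xzyyyxyy, Z)
  read x, top Z: go to s0, push BZ → (s0, zyyyxyy, BZ)
  read z, top B: go to s0, push ε → (s0, yyyxyy, Z)
  read y, top Z: go to s0, push AZ → (s0, yyxyy, AZ)
  read y, top A: go to s0, push AB → (s0, yxyy, ABZ)
  read y, top A: go to s0, push AB → (s0, xyy, ABBZ)
No transition applies at (s0, xyy, ABBZ); input not fully consumed.

Reject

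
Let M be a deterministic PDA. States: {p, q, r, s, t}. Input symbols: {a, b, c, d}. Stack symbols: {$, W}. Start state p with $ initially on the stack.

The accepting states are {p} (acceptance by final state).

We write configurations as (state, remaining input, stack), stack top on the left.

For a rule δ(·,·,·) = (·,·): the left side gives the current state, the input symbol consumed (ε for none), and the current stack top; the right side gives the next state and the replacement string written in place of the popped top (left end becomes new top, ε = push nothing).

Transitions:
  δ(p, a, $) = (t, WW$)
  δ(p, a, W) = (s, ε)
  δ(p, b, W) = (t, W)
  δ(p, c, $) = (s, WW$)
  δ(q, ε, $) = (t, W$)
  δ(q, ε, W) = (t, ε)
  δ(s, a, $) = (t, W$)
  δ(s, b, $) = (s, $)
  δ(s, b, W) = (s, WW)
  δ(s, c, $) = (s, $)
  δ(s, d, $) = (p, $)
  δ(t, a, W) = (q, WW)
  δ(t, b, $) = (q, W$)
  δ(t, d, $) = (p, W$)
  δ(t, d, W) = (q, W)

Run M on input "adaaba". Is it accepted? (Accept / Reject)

(p, adaaba, $)
  read a, top $: go to t, push WW$ → (t, daaba, WW$)
  read d, top W: go to q, push W → (q, aaba, WW$)
  ε-move, top W: go to t, push ε → (t, aaba, W$)
  read a, top W: go to q, push WW → (q, aba, WW$)
  ε-move, top W: go to t, push ε → (t, aba, W$)
  read a, top W: go to q, push WW → (q, ba, WW$)
  ε-move, top W: go to t, push ε → (t, ba, W$)
No transition applies at (t, ba, W$); input not fully consumed.

Reject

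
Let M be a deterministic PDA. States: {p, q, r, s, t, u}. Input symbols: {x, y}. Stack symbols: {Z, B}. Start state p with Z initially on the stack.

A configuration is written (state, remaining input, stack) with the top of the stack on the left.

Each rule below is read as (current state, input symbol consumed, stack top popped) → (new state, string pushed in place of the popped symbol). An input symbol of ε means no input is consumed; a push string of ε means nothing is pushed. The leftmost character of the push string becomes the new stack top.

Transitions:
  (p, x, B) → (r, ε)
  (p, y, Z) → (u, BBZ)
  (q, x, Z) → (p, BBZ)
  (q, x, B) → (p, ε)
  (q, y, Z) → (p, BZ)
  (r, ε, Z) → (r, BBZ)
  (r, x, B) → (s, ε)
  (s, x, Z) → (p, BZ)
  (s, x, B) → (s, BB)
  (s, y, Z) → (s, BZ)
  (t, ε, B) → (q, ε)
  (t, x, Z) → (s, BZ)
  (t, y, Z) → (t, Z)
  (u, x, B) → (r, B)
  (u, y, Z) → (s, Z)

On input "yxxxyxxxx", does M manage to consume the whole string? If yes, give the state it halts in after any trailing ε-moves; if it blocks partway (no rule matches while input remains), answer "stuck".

(p, yxxxyxxxx, Z) ⊢ (u, xxxyxxxx, BBZ) ⊢ (r, xxyxxxx, BBZ) ⊢ (s, xyxxxx, BZ) ⊢ (s, yxxxx, BBZ)
No transition for (s, y, top B); M blocks with input yxxxx remaining.

stuck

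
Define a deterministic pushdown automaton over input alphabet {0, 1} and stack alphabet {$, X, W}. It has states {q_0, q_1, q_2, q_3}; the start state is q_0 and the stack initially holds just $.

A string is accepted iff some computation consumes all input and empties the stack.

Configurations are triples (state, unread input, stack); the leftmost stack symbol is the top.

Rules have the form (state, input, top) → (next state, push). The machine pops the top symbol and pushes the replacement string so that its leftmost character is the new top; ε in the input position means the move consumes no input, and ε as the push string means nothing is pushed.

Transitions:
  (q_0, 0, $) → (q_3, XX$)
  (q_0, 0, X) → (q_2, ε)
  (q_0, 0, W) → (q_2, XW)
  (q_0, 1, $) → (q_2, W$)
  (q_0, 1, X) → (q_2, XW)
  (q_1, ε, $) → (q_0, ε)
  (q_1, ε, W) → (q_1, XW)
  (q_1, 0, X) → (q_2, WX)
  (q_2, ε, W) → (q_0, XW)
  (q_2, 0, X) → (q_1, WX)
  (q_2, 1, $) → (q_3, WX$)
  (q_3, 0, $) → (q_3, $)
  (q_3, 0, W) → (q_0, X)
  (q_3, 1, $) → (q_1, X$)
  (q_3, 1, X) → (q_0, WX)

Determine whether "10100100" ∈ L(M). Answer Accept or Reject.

Reject

(q_0, 10100100, $)
  read 1, top $: go to q_2, push W$ → (q_2, 0100100, W$)
  ε-move, top W: go to q_0, push XW → (q_0, 0100100, XW$)
  read 0, top X: go to q_2, push ε → (q_2, 100100, W$)
  ε-move, top W: go to q_0, push XW → (q_0, 100100, XW$)
  read 1, top X: go to q_2, push XW → (q_2, 00100, XWW$)
  read 0, top X: go to q_1, push WX → (q_1, 0100, WXWW$)
  ε-move, top W: go to q_1, push XW → (q_1, 0100, XWXWW$)
  read 0, top X: go to q_2, push WX → (q_2, 100, WXWXWW$)
  ε-move, top W: go to q_0, push XW → (q_0, 100, XWXWXWW$)
  read 1, top X: go to q_2, push XW → (q_2, 00, XWWXWXWW$)
  read 0, top X: go to q_1, push WX → (q_1, 0, WXWWXWXWW$)
  ε-move, top W: go to q_1, push XW → (q_1, 0, XWXWWXWXWW$)
  read 0, top X: go to q_2, push WX → (q_2, ε, WXWXWWXWXWW$)
  ε-move, top W: go to q_0, push XW → (q_0, ε, XWXWXWWXWXWW$)
All input consumed; stack is XWXWXWWXWXWW$, not empty, and no further ε-move applies.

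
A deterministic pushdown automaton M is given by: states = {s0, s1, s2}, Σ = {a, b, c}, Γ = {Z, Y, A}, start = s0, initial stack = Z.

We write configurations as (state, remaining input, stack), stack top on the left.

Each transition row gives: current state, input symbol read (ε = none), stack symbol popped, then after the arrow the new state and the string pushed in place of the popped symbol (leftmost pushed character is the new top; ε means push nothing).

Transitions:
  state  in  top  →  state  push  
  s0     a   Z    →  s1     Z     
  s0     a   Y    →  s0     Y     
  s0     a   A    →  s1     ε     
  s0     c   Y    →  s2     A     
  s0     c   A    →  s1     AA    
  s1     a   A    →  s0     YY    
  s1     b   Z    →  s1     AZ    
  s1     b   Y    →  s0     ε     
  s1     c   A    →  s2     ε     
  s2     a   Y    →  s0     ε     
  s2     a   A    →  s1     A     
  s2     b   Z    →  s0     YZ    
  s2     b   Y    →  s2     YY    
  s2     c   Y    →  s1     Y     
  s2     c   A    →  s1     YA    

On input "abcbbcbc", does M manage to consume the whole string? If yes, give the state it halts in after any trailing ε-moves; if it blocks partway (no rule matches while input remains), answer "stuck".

(s0, abcbbcbc, Z)
  read a, top Z: go to s1, push Z → (s1, bcbbcbc, Z)
  read b, top Z: go to s1, push AZ → (s1, cbbcbc, AZ)
  read c, top A: go to s2, push ε → (s2, bbcbc, Z)
  read b, top Z: go to s0, push YZ → (s0, bcbc, YZ)
No transition for (s0, b, top Y); M blocks with input bcbc remaining.

stuck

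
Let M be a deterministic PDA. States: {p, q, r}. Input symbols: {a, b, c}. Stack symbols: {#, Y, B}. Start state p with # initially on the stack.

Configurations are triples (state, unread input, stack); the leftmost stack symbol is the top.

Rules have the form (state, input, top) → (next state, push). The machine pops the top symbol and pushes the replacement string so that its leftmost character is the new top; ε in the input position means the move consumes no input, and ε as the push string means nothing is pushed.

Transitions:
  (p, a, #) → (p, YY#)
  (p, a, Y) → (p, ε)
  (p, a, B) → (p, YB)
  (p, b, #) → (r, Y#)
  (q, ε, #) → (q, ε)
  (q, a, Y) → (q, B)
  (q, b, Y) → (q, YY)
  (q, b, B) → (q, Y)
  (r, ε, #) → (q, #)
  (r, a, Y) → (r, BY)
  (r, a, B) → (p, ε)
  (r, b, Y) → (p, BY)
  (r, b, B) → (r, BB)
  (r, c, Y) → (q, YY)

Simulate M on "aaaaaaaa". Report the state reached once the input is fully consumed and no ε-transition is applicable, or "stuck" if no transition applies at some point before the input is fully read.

(p, aaaaaaaa, #)
  read a, top #: go to p, push YY# → (p, aaaaaaa, YY#)
  read a, top Y: go to p, push ε → (p, aaaaaa, Y#)
  read a, top Y: go to p, push ε → (p, aaaaa, #)
  read a, top #: go to p, push YY# → (p, aaaa, YY#)
  read a, top Y: go to p, push ε → (p, aaa, Y#)
  read a, top Y: go to p, push ε → (p, aa, #)
  read a, top #: go to p, push YY# → (p, a, YY#)
  read a, top Y: go to p, push ε → (p, ε, Y#)
All input consumed; M is in state p.

p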